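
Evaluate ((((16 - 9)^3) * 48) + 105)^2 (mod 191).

12

16 - 9 = 7
(7)^3 ≡ 152 (mod 191)
152 * 48 = 7296 ≡ 38 (mod 191)
38 + 105 = 143
(143)^2 ≡ 12 (mod 191)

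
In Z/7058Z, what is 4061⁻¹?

7058 = 1·4061 + 2997
4061 = 1·2997 + 1064
2997 = 2·1064 + 869
1064 = 1·869 + 195
869 = 4·195 + 89
195 = 2·89 + 17
89 = 5·17 + 4
17 = 4·4 + 1
4 = 4·1 + 0
gcd(4061, 7058) = 1, so the inverse exists.
Back-substitute for 1:
1 = 1·17 − 4·4
  = −4·89 + 21·17
  = 21·195 − 46·89
  = −46·869 + 205·195
  = 205·1064 − 251·869
  = −251·2997 + 707·1064
  = 707·4061 − 958·2997
  = −958·7058 + 1665·4061
So 4061⁻¹ ≡ 1665 (mod 7058).

1665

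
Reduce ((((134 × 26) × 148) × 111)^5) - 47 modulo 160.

145

134 × 26 = 3484 ≡ 124 (mod 160)
124 × 148 = 18352 ≡ 112 (mod 160)
112 × 111 = 12432 ≡ 112 (mod 160)
(112)^5 ≡ 32 (mod 160)
32 - 47 = -15 ≡ 145 (mod 160)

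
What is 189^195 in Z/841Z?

292

189^1 ≡ 189 (mod 841)
189^2 ≡ 189^2 = 35721 ≡ 399 (mod 841)
189^4 ≡ 399^2 = 159201 ≡ 252 (mod 841)
189^8 ≡ 252^2 = 63504 ≡ 429 (mod 841)
189^16 ≡ 429^2 = 184041 ≡ 703 (mod 841)
189^32 ≡ 703^2 = 494209 ≡ 542 (mod 841)
189^64 ≡ 542^2 = 293764 ≡ 255 (mod 841)
189^128 ≡ 255^2 = 65025 ≡ 268 (mod 841)
189^195 = 189^128 * 189^64 * 189^2 * 189^1 ≡ 268 * 255 * 399 * 189 (mod 841).
Accumulate the product:
268 * 255 = 68340 ≡ 219
219 * 399 = 87381 ≡ 758
758 * 189 = 143262 ≡ 292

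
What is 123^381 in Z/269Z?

381 in binary is 101111101, i.e. 381 = 256 + 64 + 32 + 16 + 8 + 4 + 1.
123^1 ≡ 123 (mod 269)
123^2 ≡ 123^2 = 15129 ≡ 65 (mod 269)
123^4 ≡ 65^2 = 4225 ≡ 190 (mod 269)
123^8 ≡ 190^2 = 36100 ≡ 54 (mod 269)
123^16 ≡ 54^2 = 2916 ≡ 226 (mod 269)
123^32 ≡ 226^2 = 51076 ≡ 235 (mod 269)
123^64 ≡ 235^2 = 55225 ≡ 80 (mod 269)
123^128 ≡ 80^2 = 6400 ≡ 213 (mod 269)
123^256 ≡ 213^2 = 45369 ≡ 177 (mod 269)
123^381 = 123^256 * 123^64 * 123^32 * 123^16 * 123^8 * 123^4 * 123^1 ≡ 177 * 80 * 235 * 226 * 54 * 190 * 123 (mod 269).
Accumulate the product:
177 * 80 = 14160 ≡ 172
172 * 235 = 40420 ≡ 70
70 * 226 = 15820 ≡ 218
218 * 54 = 11772 ≡ 205
205 * 190 = 38950 ≡ 214
214 * 123 = 26322 ≡ 229

229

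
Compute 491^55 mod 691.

399

Compute successive squares:
55 in binary is 110111, i.e. 55 = 32 + 16 + 4 + 2 + 1.
491^1 ≡ 491 (mod 691)
491^2 ≡ 491^2 = 241081 ≡ 613 (mod 691)
491^4 ≡ 613^2 = 375769 ≡ 556 (mod 691)
491^8 ≡ 556^2 = 309136 ≡ 259 (mod 691)
491^16 ≡ 259^2 = 67081 ≡ 54 (mod 691)
491^32 ≡ 54^2 = 2916 ≡ 152 (mod 691)
491^55 = 491^32 * 491^16 * 491^4 * 491^2 * 491^1 ≡ 152 * 54 * 556 * 613 * 491 (mod 691).
Accumulate the product:
152 * 54 = 8208 ≡ 607
607 * 556 = 337492 ≡ 284
284 * 613 = 174092 ≡ 651
651 * 491 = 319641 ≡ 399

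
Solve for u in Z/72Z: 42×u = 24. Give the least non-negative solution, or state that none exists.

gcd(42, 72) = 6, and 6 | 24, so solutions exist.
Divide through by 6: 7×u ≡ 4 (mod 12).
7⁻¹ ≡ 7 (mod 12).
u ≡ 7×4 ≡ 4 (mod 12).
The smallest non-negative solution is u = 4.

4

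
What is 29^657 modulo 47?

Compute successive squares:
657 in binary is 1010010001, i.e. 657 = 512 + 128 + 16 + 1.
29^1 ≡ 29 (mod 47)
29^2 ≡ 29^2 = 841 ≡ 42 (mod 47)
29^4 ≡ 42^2 = 1764 ≡ 25 (mod 47)
29^8 ≡ 25^2 = 625 ≡ 14 (mod 47)
29^16 ≡ 14^2 = 196 ≡ 8 (mod 47)
29^32 ≡ 8^2 = 64 ≡ 17 (mod 47)
29^64 ≡ 17^2 = 289 ≡ 7 (mod 47)
29^128 ≡ 7^2 = 49 ≡ 2 (mod 47)
29^256 ≡ 2^2 = 4 (mod 47)
29^512 ≡ 4^2 = 16 (mod 47)
29^657 = 29^512 * 29^128 * 29^16 * 29^1 ≡ 16 * 2 * 8 * 29 (mod 47).
Accumulate the product:
16 * 2 = 32
32 * 8 = 256 ≡ 21
21 * 29 = 609 ≡ 45

45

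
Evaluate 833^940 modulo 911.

Compute successive squares:
940 in binary is 1110101100, i.e. 940 = 512 + 256 + 128 + 32 + 8 + 4.
833^1 ≡ 833 (mod 911)
833^2 ≡ 833^2 = 693889 ≡ 618 (mod 911)
833^4 ≡ 618^2 = 381924 ≡ 215 (mod 911)
833^8 ≡ 215^2 = 46225 ≡ 675 (mod 911)
833^16 ≡ 675^2 = 455625 ≡ 125 (mod 911)
833^32 ≡ 125^2 = 15625 ≡ 138 (mod 911)
833^64 ≡ 138^2 = 19044 ≡ 824 (mod 911)
833^128 ≡ 824^2 = 678976 ≡ 281 (mod 911)
833^256 ≡ 281^2 = 78961 ≡ 615 (mod 911)
833^512 ≡ 615^2 = 378225 ≡ 160 (mod 911)
833^940 = 833^512 × 833^256 × 833^128 × 833^32 × 833^8 × 833^4 ≡ 160 × 615 × 281 × 138 × 675 × 215 (mod 911).
Accumulate the product:
160 × 615 = 98400 ≡ 12
12 × 281 = 3372 ≡ 639
639 × 138 = 88182 ≡ 726
726 × 675 = 490050 ≡ 843
843 × 215 = 181245 ≡ 867

867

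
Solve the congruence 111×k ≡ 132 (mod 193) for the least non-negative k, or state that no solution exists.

gcd(111, 193) = 1, so a unique solution mod 193 exists.
111⁻¹ ≡ 40 (mod 193).
k ≡ 40×132 ≡ 69 (mod 193).

69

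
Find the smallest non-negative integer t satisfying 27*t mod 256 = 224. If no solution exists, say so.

gcd(27, 256) = 1, so a unique solution mod 256 exists.
27⁻¹ ≡ 19 (mod 256).
t ≡ 19*224 ≡ 160 (mod 256).

160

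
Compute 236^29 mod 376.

Using repeated squaring:
29 in binary is 11101, i.e. 29 = 16 + 8 + 4 + 1.
236^1 ≡ 236 (mod 376)
236^2 ≡ 236^2 = 55696 ≡ 48 (mod 376)
236^4 ≡ 48^2 = 2304 ≡ 48 (mod 376)
236^8 ≡ 48^2 = 2304 ≡ 48 (mod 376)
236^16 ≡ 48^2 = 2304 ≡ 48 (mod 376)
236^29 = 236^16 * 236^8 * 236^4 * 236^1 ≡ 48 * 48 * 48 * 236 (mod 376).
Accumulate the product:
48 * 48 = 2304 ≡ 48
48 * 48 = 2304 ≡ 48
48 * 236 = 11328 ≡ 48

48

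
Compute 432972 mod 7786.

4742

432972 = 55·7786 + 4742, so 432972 ≡ 4742 (mod 7786).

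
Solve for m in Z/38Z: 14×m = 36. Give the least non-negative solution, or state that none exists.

8

gcd(14, 38) = 2, and 2 | 36, so solutions exist.
Divide through by 2: 7×m ≡ 18 mod 19.
7⁻¹ ≡ 11 (mod 19).
m ≡ 11×18 ≡ 8 (mod 19).
The smallest non-negative solution is m = 8.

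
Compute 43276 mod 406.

43276 = 106×406 + 240, so 43276 ≡ 240 (mod 406).

240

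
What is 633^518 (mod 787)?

By square-and-multiply:
518 in binary is 1000000110, i.e. 518 = 512 + 4 + 2.
633^1 ≡ 633 (mod 787)
633^2 ≡ 633^2 = 400689 ≡ 106 (mod 787)
633^4 ≡ 106^2 = 11236 ≡ 218 (mod 787)
633^8 ≡ 218^2 = 47524 ≡ 304 (mod 787)
633^16 ≡ 304^2 = 92416 ≡ 337 (mod 787)
633^32 ≡ 337^2 = 113569 ≡ 241 (mod 787)
633^64 ≡ 241^2 = 58081 ≡ 630 (mod 787)
633^128 ≡ 630^2 = 396900 ≡ 252 (mod 787)
633^256 ≡ 252^2 = 63504 ≡ 544 (mod 787)
633^512 ≡ 544^2 = 295936 ≡ 24 (mod 787)
633^518 = 633^512 · 633^4 · 633^2 ≡ 24 · 218 · 106 (mod 787).
Accumulate the product:
24 · 218 = 5232 ≡ 510
510 · 106 = 54060 ≡ 544

544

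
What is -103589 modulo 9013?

4567

-103589 = -12*9013 + 4567, so -103589 ≡ 4567 (mod 9013).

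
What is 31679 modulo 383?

273

31679 = 82×383 + 273, so 31679 ≡ 273 (mod 383).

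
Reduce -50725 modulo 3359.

-50725 = -16·3359 + 3019, so -50725 ≡ 3019 (mod 3359).

3019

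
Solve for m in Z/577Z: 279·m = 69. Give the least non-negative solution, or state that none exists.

gcd(279, 577) = 1, so a unique solution mod 577 exists.
279⁻¹ ≡ 91 (mod 577).
m ≡ 91·69 ≡ 509 (mod 577).

509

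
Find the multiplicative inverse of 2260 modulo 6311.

Run the extended Euclidean algorithm:
6311 = 2·2260 + 1791
2260 = 1·1791 + 469
1791 = 3·469 + 384
469 = 1·384 + 85
384 = 4·85 + 44
85 = 1·44 + 41
44 = 1·41 + 3
41 = 13·3 + 2
3 = 1·2 + 1
2 = 2·1 + 0
gcd(2260, 6311) = 1, so the inverse exists.
Back-substitute for 1:
1 = 1·3 − 1·2
  = −1·41 + 14·3
  = 14·44 − 15·41
  = −15·85 + 29·44
  = 29·384 − 131·85
  = −131·469 + 160·384
  = 160·1791 − 611·469
  = −611·2260 + 771·1791
  = 771·6311 − 2153·2260
So 2260⁻¹ ≡ −2153 ≡ 4158 (mod 6311).

4158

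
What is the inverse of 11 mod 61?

50

By the extended Euclidean algorithm:
61 = 5*11 + 6
11 = 1*6 + 5
6 = 1*5 + 1
5 = 5*1 + 0
gcd(11, 61) = 1, so the inverse exists.
Back-substitute for 1:
1 = 1*6 − 1*5
  = −1*11 + 2*6
  = 2*61 − 11*11
So 11⁻¹ ≡ −11 ≡ 50 (mod 61).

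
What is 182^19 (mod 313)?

By square-and-multiply:
19 in binary is 10011, i.e. 19 = 16 + 2 + 1.
182^1 ≡ 182 (mod 313)
182^2 ≡ 182^2 = 33124 ≡ 259 (mod 313)
182^4 ≡ 259^2 = 67081 ≡ 99 (mod 313)
182^8 ≡ 99^2 = 9801 ≡ 98 (mod 313)
182^16 ≡ 98^2 = 9604 ≡ 214 (mod 313)
182^19 = 182^16 · 182^2 · 182^1 ≡ 214 · 259 · 182 (mod 313).
Accumulate the product:
214 · 259 = 55426 ≡ 25
25 · 182 = 4550 ≡ 168

168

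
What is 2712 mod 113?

0

2712 = 24*113 + 0, so 2712 ≡ 0 (mod 113).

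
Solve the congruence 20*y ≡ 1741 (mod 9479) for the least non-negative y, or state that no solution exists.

gcd(20, 9479) = 1, so a unique solution mod 9479 exists.
20⁻¹ ≡ 474 (mod 9479).
y ≡ 474*1741 ≡ 561 (mod 9479).

561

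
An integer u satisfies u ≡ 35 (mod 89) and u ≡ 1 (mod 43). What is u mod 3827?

302

89⁻¹ mod 43: 89*29 ≡ 1 (mod 43), so 89⁻¹ ≡ 29.
u = 35 + 89*((1 − 35)*29 mod 43) = 35 + 89*3 = 302.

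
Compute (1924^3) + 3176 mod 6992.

(1924)^3 ≡ 5008 (mod 6992)
5008 + 3176 = 8184 ≡ 1192 (mod 6992)

1192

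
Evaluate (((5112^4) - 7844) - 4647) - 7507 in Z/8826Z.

(5112)^4 ≡ 6840 (mod 8826)
6840 - 7844 = -1004 ≡ 7822 (mod 8826)
7822 - 4647 = 3175
3175 - 7507 = -4332 ≡ 4494 (mod 8826)

4494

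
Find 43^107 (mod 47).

Compute successive squares:
107 in binary is 1101011, i.e. 107 = 64 + 32 + 8 + 2 + 1.
43^1 ≡ 43 (mod 47)
43^2 ≡ 43^2 = 1849 ≡ 16 (mod 47)
43^4 ≡ 16^2 = 256 ≡ 21 (mod 47)
43^8 ≡ 21^2 = 441 ≡ 18 (mod 47)
43^16 ≡ 18^2 = 324 ≡ 42 (mod 47)
43^32 ≡ 42^2 = 1764 ≡ 25 (mod 47)
43^64 ≡ 25^2 = 625 ≡ 14 (mod 47)
43^107 = 43^64 × 43^32 × 43^8 × 43^2 × 43^1 ≡ 14 × 25 × 18 × 16 × 43 (mod 47).
Accumulate the product:
14 × 25 = 350 ≡ 21
21 × 18 = 378 ≡ 2
2 × 16 = 32
32 × 43 = 1376 ≡ 13

13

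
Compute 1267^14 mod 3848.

1921

Using repeated squaring:
14 in binary is 1110, i.e. 14 = 8 + 4 + 2.
1267^1 ≡ 1267 (mod 3848)
1267^2 ≡ 1267^2 = 1605289 ≡ 673 (mod 3848)
1267^4 ≡ 673^2 = 452929 ≡ 2713 (mod 3848)
1267^8 ≡ 2713^2 = 7360369 ≡ 2993 (mod 3848)
1267^14 = 1267^8 · 1267^4 · 1267^2 ≡ 2993 · 2713 · 673 (mod 3848).
Accumulate the product:
2993 · 2713 = 8120009 ≡ 729
729 · 673 = 490617 ≡ 1921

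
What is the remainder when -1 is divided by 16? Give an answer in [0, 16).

-1 = -1·16 + 15, so -1 ≡ 15 (mod 16).

15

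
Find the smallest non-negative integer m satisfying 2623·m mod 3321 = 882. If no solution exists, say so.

gcd(2623, 3321) = 1, so a unique solution mod 3321 exists.
2623⁻¹ ≡ 2869 (mod 3321).
m ≡ 2869·882 ≡ 3177 (mod 3321).

3177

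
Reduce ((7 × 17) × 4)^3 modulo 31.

7 × 17 = 119 ≡ 26 (mod 31)
26 × 4 = 104 ≡ 11 (mod 31)
(11)^3 ≡ 29 (mod 31)

29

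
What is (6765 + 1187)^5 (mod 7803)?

6765 + 1187 = 7952 ≡ 149 (mod 7803)
(149)^5 ≡ 7544 (mod 7803)

7544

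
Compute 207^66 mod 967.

207^1 ≡ 207 (mod 967)
207^2 ≡ 207^2 = 42849 ≡ 301 (mod 967)
207^4 ≡ 301^2 = 90601 ≡ 670 (mod 967)
207^8 ≡ 670^2 = 448900 ≡ 212 (mod 967)
207^16 ≡ 212^2 = 44944 ≡ 462 (mod 967)
207^32 ≡ 462^2 = 213444 ≡ 704 (mod 967)
207^64 ≡ 704^2 = 495616 ≡ 512 (mod 967)
207^66 = 207^64 · 207^2 ≡ 512 · 301 (mod 967).
512 · 301 = 154112 ≡ 359 (mod 967).

359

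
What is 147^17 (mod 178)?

By square-and-multiply:
17 in binary is 10001, i.e. 17 = 16 + 1.
147^1 ≡ 147 (mod 178)
147^2 ≡ 147^2 = 21609 ≡ 71 (mod 178)
147^4 ≡ 71^2 = 5041 ≡ 57 (mod 178)
147^8 ≡ 57^2 = 3249 ≡ 45 (mod 178)
147^16 ≡ 45^2 = 2025 ≡ 67 (mod 178)
147^17 = 147^16 × 147^1 ≡ 67 × 147 (mod 178).
67 × 147 = 9849 ≡ 59 (mod 178).

59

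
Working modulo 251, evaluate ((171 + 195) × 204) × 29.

130

171 + 195 = 366 ≡ 115 (mod 251)
115 × 204 = 23460 ≡ 117 (mod 251)
117 × 29 = 3393 ≡ 130 (mod 251)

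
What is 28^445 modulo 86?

Using repeated squaring:
445 in binary is 110111101, i.e. 445 = 256 + 128 + 32 + 16 + 8 + 4 + 1.
28^1 ≡ 28 (mod 86)
28^2 ≡ 28^2 = 784 ≡ 10 (mod 86)
28^4 ≡ 10^2 = 100 ≡ 14 (mod 86)
28^8 ≡ 14^2 = 196 ≡ 24 (mod 86)
28^16 ≡ 24^2 = 576 ≡ 60 (mod 86)
28^32 ≡ 60^2 = 3600 ≡ 74 (mod 86)
28^64 ≡ 74^2 = 5476 ≡ 58 (mod 86)
28^128 ≡ 58^2 = 3364 ≡ 10 (mod 86)
28^256 ≡ 10^2 = 100 ≡ 14 (mod 86)
28^445 = 28^256 * 28^128 * 28^32 * 28^16 * 28^8 * 28^4 * 28^1 ≡ 14 * 10 * 74 * 60 * 24 * 14 * 28 (mod 86).
Accumulate the product:
14 * 10 = 140 ≡ 54
54 * 74 = 3996 ≡ 40
40 * 60 = 2400 ≡ 78
78 * 24 = 1872 ≡ 66
66 * 14 = 924 ≡ 64
64 * 28 = 1792 ≡ 72

72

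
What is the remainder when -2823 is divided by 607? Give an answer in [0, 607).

212

-2823 = -5·607 + 212, so -2823 ≡ 212 (mod 607).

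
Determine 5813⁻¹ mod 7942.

7181

Run the extended Euclidean algorithm:
7942 = 1×5813 + 2129
5813 = 2×2129 + 1555
2129 = 1×1555 + 574
1555 = 2×574 + 407
574 = 1×407 + 167
407 = 2×167 + 73
167 = 2×73 + 21
73 = 3×21 + 10
21 = 2×10 + 1
10 = 10×1 + 0
gcd(5813, 7942) = 1, so the inverse exists.
Bézout: 1 = 557×7942 − 761×5813.
So 5813⁻¹ ≡ −761 ≡ 7181 (mod 7942).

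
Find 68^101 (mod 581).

101 in binary is 1100101, i.e. 101 = 64 + 32 + 4 + 1.
68^1 ≡ 68 (mod 581)
68^2 ≡ 68^2 = 4624 ≡ 557 (mod 581)
68^4 ≡ 557^2 = 310249 ≡ 576 (mod 581)
68^8 ≡ 576^2 = 331776 ≡ 25 (mod 581)
68^16 ≡ 25^2 = 625 ≡ 44 (mod 581)
68^32 ≡ 44^2 = 1936 ≡ 193 (mod 581)
68^64 ≡ 193^2 = 37249 ≡ 65 (mod 581)
68^101 = 68^64 · 68^32 · 68^4 · 68^1 ≡ 65 · 193 · 576 · 68 (mod 581).
Accumulate the product:
65 · 193 = 12545 ≡ 344
344 · 576 = 198144 ≡ 23
23 · 68 = 1564 ≡ 402

402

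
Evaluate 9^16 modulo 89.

9^1 ≡ 9 (mod 89)
9^2 ≡ 9^2 = 81 (mod 89)
9^4 ≡ 81^2 = 6561 ≡ 64 (mod 89)
9^8 ≡ 64^2 = 4096 ≡ 2 (mod 89)
9^16 ≡ 2^2 = 4 (mod 89)
So 9^16 ≡ 4 (mod 89).

4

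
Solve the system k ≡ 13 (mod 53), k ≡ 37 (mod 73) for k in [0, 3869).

1497

53⁻¹ mod 73: 53×62 ≡ 1 (mod 73), so 53⁻¹ ≡ 62.
k = 13 + 53×((37 − 13)×62 mod 73) = 13 + 53×28 = 1497.
Check: 1497 mod 53 = 13, 1497 mod 73 = 37. ✓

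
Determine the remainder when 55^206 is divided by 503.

Using repeated squaring:
55^1 ≡ 55 (mod 503)
55^2 ≡ 55^2 = 3025 ≡ 7 (mod 503)
55^4 ≡ 7^2 = 49 (mod 503)
55^8 ≡ 49^2 = 2401 ≡ 389 (mod 503)
55^16 ≡ 389^2 = 151321 ≡ 421 (mod 503)
55^32 ≡ 421^2 = 177241 ≡ 185 (mod 503)
55^64 ≡ 185^2 = 34225 ≡ 21 (mod 503)
55^128 ≡ 21^2 = 441 (mod 503)
55^206 = 55^128 * 55^64 * 55^8 * 55^4 * 55^2 ≡ 441 * 21 * 389 * 49 * 7 (mod 503).
Accumulate the product:
441 * 21 = 9261 ≡ 207
207 * 389 = 80523 ≡ 43
43 * 49 = 2107 ≡ 95
95 * 7 = 665 ≡ 162

162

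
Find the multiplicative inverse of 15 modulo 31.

By the extended Euclidean algorithm:
31 = 2·15 + 1
15 = 15·1 + 0
gcd(15, 31) = 1, so the inverse exists.
Back-substitute for 1:
1 = 1·31 − 2·15
So 15⁻¹ ≡ −2 ≡ 29 (mod 31).

29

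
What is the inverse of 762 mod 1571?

1571 = 2×762 + 47
762 = 16×47 + 10
47 = 4×10 + 7
10 = 1×7 + 3
7 = 2×3 + 1
3 = 3×1 + 0
gcd(762, 1571) = 1, so the inverse exists.
Bézout: 1 = 227×1571 − 468×762.
So 762⁻¹ ≡ −468 ≡ 1103 (mod 1571).

1103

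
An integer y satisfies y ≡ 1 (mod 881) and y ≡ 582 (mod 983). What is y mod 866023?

563841

881⁻¹ mod 983: 881*106 ≡ 1 (mod 983), so 881⁻¹ ≡ 106.
y = 1 + 881*((582 − 1)*106 mod 983) = 1 + 881*640 = 563841.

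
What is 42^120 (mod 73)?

8

Compute successive squares:
42^1 ≡ 42 (mod 73)
42^2 ≡ 42^2 = 1764 ≡ 12 (mod 73)
42^4 ≡ 12^2 = 144 ≡ 71 (mod 73)
42^8 ≡ 71^2 = 5041 ≡ 4 (mod 73)
42^16 ≡ 4^2 = 16 (mod 73)
42^32 ≡ 16^2 = 256 ≡ 37 (mod 73)
42^64 ≡ 37^2 = 1369 ≡ 55 (mod 73)
42^120 = 42^64 · 42^32 · 42^16 · 42^8 ≡ 55 · 37 · 16 · 4 (mod 73).
Accumulate the product:
55 · 37 = 2035 ≡ 64
64 · 16 = 1024 ≡ 2
2 · 4 = 8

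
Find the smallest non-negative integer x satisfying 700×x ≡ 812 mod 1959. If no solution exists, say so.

1490

gcd(700, 1959) = 1, so a unique solution mod 1959 exists.
700⁻¹ ≡ 1570 (mod 1959).
x ≡ 1570×812 ≡ 1490 (mod 1959).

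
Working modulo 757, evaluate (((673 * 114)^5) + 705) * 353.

673 * 114 = 76722 ≡ 265 (mod 757)
(265)^5 ≡ 489 (mod 757)
489 + 705 = 1194 ≡ 437 (mod 757)
437 * 353 = 154261 ≡ 590 (mod 757)

590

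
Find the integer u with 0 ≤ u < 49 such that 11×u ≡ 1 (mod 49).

Run the extended Euclidean algorithm:
49 = 4·11 + 5
11 = 2·5 + 1
5 = 5·1 + 0
gcd(11, 49) = 1, so the inverse exists.
Back-substitute for 1:
1 = 1·11 − 2·5
  = −2·49 + 9·11
So 11⁻¹ ≡ 9 (mod 49).

9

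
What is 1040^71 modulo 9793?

Compute successive squares:
71 in binary is 1000111, i.e. 71 = 64 + 4 + 2 + 1.
1040^1 ≡ 1040 (mod 9793)
1040^2 ≡ 1040^2 = 1081600 ≡ 4370 (mod 9793)
1040^4 ≡ 4370^2 = 19096900 ≡ 550 (mod 9793)
1040^8 ≡ 550^2 = 302500 ≡ 8710 (mod 9793)
1040^16 ≡ 8710^2 = 75864100 ≡ 7522 (mod 9793)
1040^32 ≡ 7522^2 = 56580484 ≡ 6323 (mod 9793)
1040^64 ≡ 6323^2 = 39980329 ≡ 5303 (mod 9793)
1040^71 = 1040^64 · 1040^4 · 1040^2 · 1040^1 ≡ 5303 · 550 · 4370 · 1040 (mod 9793).
Accumulate the product:
5303 · 550 = 2916650 ≡ 8129
8129 · 4370 = 35523730 ≡ 4519
4519 · 1040 = 4699760 ≡ 8913

8913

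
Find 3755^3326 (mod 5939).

5118

Compute successive squares:
3755^1 ≡ 3755 (mod 5939)
3755^2 ≡ 3755^2 = 14100025 ≡ 839 (mod 5939)
3755^4 ≡ 839^2 = 703921 ≡ 3119 (mod 5939)
3755^8 ≡ 3119^2 = 9728161 ≡ 79 (mod 5939)
3755^16 ≡ 79^2 = 6241 ≡ 302 (mod 5939)
3755^32 ≡ 302^2 = 91204 ≡ 2119 (mod 5939)
3755^64 ≡ 2119^2 = 4490161 ≡ 277 (mod 5939)
3755^128 ≡ 277^2 = 76729 ≡ 5461 (mod 5939)
3755^256 ≡ 5461^2 = 29822521 ≡ 2802 (mod 5939)
3755^512 ≡ 2802^2 = 7851204 ≡ 5785 (mod 5939)
3755^1024 ≡ 5785^2 = 33466225 ≡ 5899 (mod 5939)
3755^2048 ≡ 5899^2 = 34798201 ≡ 1600 (mod 5939)
3755^3326 = 3755^2048 * 3755^1024 * 3755^128 * 3755^64 * 3755^32 * 3755^16 * 3755^8 * 3755^4 * 3755^2 ≡ 1600 * 5899 * 5461 * 277 * 2119 * 302 * 79 * 3119 * 839 (mod 5939).
Accumulate the product:
1600 * 5899 = 9438400 ≡ 1329
1329 * 5461 = 7257669 ≡ 211
211 * 277 = 58447 ≡ 4996
4996 * 2119 = 10586524 ≡ 3226
3226 * 302 = 974252 ≡ 256
256 * 79 = 20224 ≡ 2407
2407 * 3119 = 7507433 ≡ 537
537 * 839 = 450543 ≡ 5118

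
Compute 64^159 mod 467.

Using repeated squaring:
159 in binary is 10011111, i.e. 159 = 128 + 16 + 8 + 4 + 2 + 1.
64^1 ≡ 64 (mod 467)
64^2 ≡ 64^2 = 4096 ≡ 360 (mod 467)
64^4 ≡ 360^2 = 129600 ≡ 241 (mod 467)
64^8 ≡ 241^2 = 58081 ≡ 173 (mod 467)
64^16 ≡ 173^2 = 29929 ≡ 41 (mod 467)
64^32 ≡ 41^2 = 1681 ≡ 280 (mod 467)
64^64 ≡ 280^2 = 78400 ≡ 411 (mod 467)
64^128 ≡ 411^2 = 168921 ≡ 334 (mod 467)
64^159 = 64^128 · 64^16 · 64^8 · 64^4 · 64^2 · 64^1 ≡ 334 · 41 · 173 · 241 · 360 · 64 (mod 467).
Accumulate the product:
334 · 41 = 13694 ≡ 151
151 · 173 = 26123 ≡ 438
438 · 241 = 105558 ≡ 16
16 · 360 = 5760 ≡ 156
156 · 64 = 9984 ≡ 177

177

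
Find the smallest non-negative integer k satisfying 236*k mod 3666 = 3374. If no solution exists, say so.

gcd(236, 3666) = 2, and 2 | 3374, so solutions exist.
Divide through by 2: 118*k ≡ 1687 mod 1833.
118⁻¹ ≡ 1600 (mod 1833).
k ≡ 1600*1687 ≡ 1024 (mod 1833).
The smallest non-negative solution is k = 1024.

1024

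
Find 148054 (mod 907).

213

148054 = 163×907 + 213, so 148054 ≡ 213 (mod 907).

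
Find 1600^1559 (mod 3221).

Compute successive squares:
1559 in binary is 11000010111, i.e. 1559 = 1024 + 512 + 16 + 4 + 2 + 1.
1600^1 ≡ 1600 (mod 3221)
1600^2 ≡ 1600^2 = 2560000 ≡ 2526 (mod 3221)
1600^4 ≡ 2526^2 = 6380676 ≡ 3096 (mod 3221)
1600^8 ≡ 3096^2 = 9585216 ≡ 2741 (mod 3221)
1600^16 ≡ 2741^2 = 7513081 ≡ 1709 (mod 3221)
1600^32 ≡ 1709^2 = 2920681 ≡ 2455 (mod 3221)
1600^64 ≡ 2455^2 = 6027025 ≡ 534 (mod 3221)
1600^128 ≡ 534^2 = 285156 ≡ 1708 (mod 3221)
1600^256 ≡ 1708^2 = 2917264 ≡ 2259 (mod 3221)
1600^512 ≡ 2259^2 = 5103081 ≡ 1017 (mod 3221)
1600^1024 ≡ 1017^2 = 1034289 ≡ 348 (mod 3221)
1600^1559 = 1600^1024 × 1600^512 × 1600^16 × 1600^4 × 1600^2 × 1600^1 ≡ 348 × 1017 × 1709 × 3096 × 2526 × 1600 (mod 3221).
Accumulate the product:
348 × 1017 = 353916 ≡ 2827
2827 × 1709 = 4831343 ≡ 3064
3064 × 3096 = 9486144 ≡ 299
299 × 2526 = 755274 ≡ 1560
1560 × 1600 = 2496000 ≡ 2946

2946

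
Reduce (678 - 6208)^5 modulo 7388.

678 - 6208 = -5530 ≡ 1858 (mod 7388)
(1858)^5 ≡ 4056 (mod 7388)

4056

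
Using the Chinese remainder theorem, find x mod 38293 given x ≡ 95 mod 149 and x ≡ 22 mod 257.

149⁻¹ mod 257: 149×69 ≡ 1 (mod 257), so 149⁻¹ ≡ 69.
x = 95 + 149×((22 − 95)×69 mod 257) = 95 + 149×103 = 15442.

15442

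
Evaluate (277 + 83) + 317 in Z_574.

103

277 + 83 = 360
360 + 317 = 677 ≡ 103 (mod 574)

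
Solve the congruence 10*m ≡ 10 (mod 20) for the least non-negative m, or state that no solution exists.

gcd(10, 20) = 10, and 10 | 10, so solutions exist.
Divide through by 10: 1*m mod 2 = 1.
1⁻¹ ≡ 1 (mod 2).
m ≡ 1*1 ≡ 1 (mod 2).
The smallest non-negative solution is m = 1.

1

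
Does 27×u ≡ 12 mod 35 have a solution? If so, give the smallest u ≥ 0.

gcd(27, 35) = 1, so a unique solution mod 35 exists.
27⁻¹ ≡ 13 (mod 35).
u ≡ 13×12 ≡ 16 (mod 35).

16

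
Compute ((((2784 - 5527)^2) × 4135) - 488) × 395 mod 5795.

2640

2784 - 5527 = -2743 ≡ 3052 (mod 5795)
(3052)^2 ≡ 2139 (mod 5795)
2139 × 4135 = 8844765 ≡ 1595 (mod 5795)
1595 - 488 = 1107
1107 × 395 = 437265 ≡ 2640 (mod 5795)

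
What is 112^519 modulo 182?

70

519 in binary is 1000000111, i.e. 519 = 512 + 4 + 2 + 1.
112^1 ≡ 112 (mod 182)
112^2 ≡ 112^2 = 12544 ≡ 168 (mod 182)
112^4 ≡ 168^2 = 28224 ≡ 14 (mod 182)
112^8 ≡ 14^2 = 196 ≡ 14 (mod 182)
112^16 ≡ 14^2 = 196 ≡ 14 (mod 182)
112^32 ≡ 14^2 = 196 ≡ 14 (mod 182)
112^64 ≡ 14^2 = 196 ≡ 14 (mod 182)
112^128 ≡ 14^2 = 196 ≡ 14 (mod 182)
112^256 ≡ 14^2 = 196 ≡ 14 (mod 182)
112^512 ≡ 14^2 = 196 ≡ 14 (mod 182)
112^519 = 112^512 × 112^4 × 112^2 × 112^1 ≡ 14 × 14 × 168 × 112 (mod 182).
Accumulate the product:
14 × 14 = 196 ≡ 14
14 × 168 = 2352 ≡ 168
168 × 112 = 18816 ≡ 70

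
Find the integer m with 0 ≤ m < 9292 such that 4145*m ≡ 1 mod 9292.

Apply the Euclidean algorithm and back-substitute:
9292 = 2*4145 + 1002
4145 = 4*1002 + 137
1002 = 7*137 + 43
137 = 3*43 + 8
43 = 5*8 + 3
8 = 2*3 + 2
3 = 1*2 + 1
2 = 2*1 + 0
gcd(4145, 9292) = 1, so the inverse exists.
Back-substitute for 1:
1 = 1*3 − 1*2
  = −1*8 + 3*3
  = 3*43 − 16*8
  = −16*137 + 51*43
  = 51*1002 − 373*137
  = −373*4145 + 1543*1002
  = 1543*9292 − 3459*4145
So 4145⁻¹ ≡ −3459 ≡ 5833 (mod 9292).

5833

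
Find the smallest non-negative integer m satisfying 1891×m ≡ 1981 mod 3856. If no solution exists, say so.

207

gcd(1891, 3856) = 1, so a unique solution mod 3856 exists.
1891⁻¹ ≡ 3387 (mod 3856).
m ≡ 3387×1981 ≡ 207 (mod 3856).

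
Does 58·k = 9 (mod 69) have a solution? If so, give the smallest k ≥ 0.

gcd(58, 69) = 1, so a unique solution mod 69 exists.
58⁻¹ ≡ 25 (mod 69).
k ≡ 25·9 ≡ 18 (mod 69).

18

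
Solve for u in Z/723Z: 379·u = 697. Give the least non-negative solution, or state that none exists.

gcd(379, 723) = 1, so a unique solution mod 723 exists.
379⁻¹ ≡ 124 (mod 723).
u ≡ 124·697 ≡ 391 (mod 723).

391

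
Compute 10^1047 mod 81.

Using repeated squaring:
1047 in binary is 10000010111, i.e. 1047 = 1024 + 16 + 4 + 2 + 1.
10^1 ≡ 10 (mod 81)
10^2 ≡ 10^2 = 100 ≡ 19 (mod 81)
10^4 ≡ 19^2 = 361 ≡ 37 (mod 81)
10^8 ≡ 37^2 = 1369 ≡ 73 (mod 81)
10^16 ≡ 73^2 = 5329 ≡ 64 (mod 81)
10^32 ≡ 64^2 = 4096 ≡ 46 (mod 81)
10^64 ≡ 46^2 = 2116 ≡ 10 (mod 81)
10^128 ≡ 10^2 = 100 ≡ 19 (mod 81)
10^256 ≡ 19^2 = 361 ≡ 37 (mod 81)
10^512 ≡ 37^2 = 1369 ≡ 73 (mod 81)
10^1024 ≡ 73^2 = 5329 ≡ 64 (mod 81)
10^1047 = 10^1024 × 10^16 × 10^4 × 10^2 × 10^1 ≡ 64 × 64 × 37 × 19 × 10 (mod 81).
Accumulate the product:
64 × 64 = 4096 ≡ 46
46 × 37 = 1702 ≡ 1
1 × 19 = 19
19 × 10 = 190 ≡ 28

28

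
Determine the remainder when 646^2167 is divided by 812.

380

Compute successive squares:
2167 in binary is 100001110111, i.e. 2167 = 2048 + 64 + 32 + 16 + 4 + 2 + 1.
646^1 ≡ 646 (mod 812)
646^2 ≡ 646^2 = 417316 ≡ 760 (mod 812)
646^4 ≡ 760^2 = 577600 ≡ 268 (mod 812)
646^8 ≡ 268^2 = 71824 ≡ 368 (mod 812)
646^16 ≡ 368^2 = 135424 ≡ 632 (mod 812)
646^32 ≡ 632^2 = 399424 ≡ 732 (mod 812)
646^64 ≡ 732^2 = 535824 ≡ 716 (mod 812)
646^128 ≡ 716^2 = 512656 ≡ 284 (mod 812)
646^256 ≡ 284^2 = 80656 ≡ 268 (mod 812)
646^512 ≡ 268^2 = 71824 ≡ 368 (mod 812)
646^1024 ≡ 368^2 = 135424 ≡ 632 (mod 812)
646^2048 ≡ 632^2 = 399424 ≡ 732 (mod 812)
646^2167 = 646^2048 * 646^64 * 646^32 * 646^16 * 646^4 * 646^2 * 646^1 ≡ 732 * 716 * 732 * 632 * 268 * 760 * 646 (mod 812).
Accumulate the product:
732 * 716 = 524112 ≡ 372
372 * 732 = 272304 ≡ 284
284 * 632 = 179488 ≡ 36
36 * 268 = 9648 ≡ 716
716 * 760 = 544160 ≡ 120
120 * 646 = 77520 ≡ 380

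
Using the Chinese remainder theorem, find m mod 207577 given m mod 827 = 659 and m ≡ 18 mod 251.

41182

827⁻¹ mod 251: 827×173 ≡ 1 (mod 251), so 827⁻¹ ≡ 173.
m = 659 + 827×((18 − 659)×173 mod 251) = 659 + 827×49 = 41182.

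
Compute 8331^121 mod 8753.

3433

121 in binary is 1111001, i.e. 121 = 64 + 32 + 16 + 8 + 1.
8331^1 ≡ 8331 (mod 8753)
8331^2 ≡ 8331^2 = 69405561 ≡ 3024 (mod 8753)
8331^4 ≡ 3024^2 = 9144576 ≡ 6444 (mod 8753)
8331^8 ≡ 6444^2 = 41525136 ≡ 904 (mod 8753)
8331^16 ≡ 904^2 = 817216 ≡ 3187 (mod 8753)
8331^32 ≡ 3187^2 = 10156969 ≡ 3489 (mod 8753)
8331^64 ≡ 3489^2 = 12173121 ≡ 6451 (mod 8753)
8331^121 = 8331^64 · 8331^32 · 8331^16 · 8331^8 · 8331^1 ≡ 6451 · 3489 · 3187 · 904 · 8331 (mod 8753).
Accumulate the product:
6451 · 3489 = 22507539 ≡ 3576
3576 · 3187 = 11396712 ≡ 306
306 · 904 = 276624 ≡ 5281
5281 · 8331 = 43996011 ≡ 3433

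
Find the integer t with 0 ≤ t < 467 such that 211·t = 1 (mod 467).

By the extended Euclidean algorithm:
467 = 2·211 + 45
211 = 4·45 + 31
45 = 1·31 + 14
31 = 2·14 + 3
14 = 4·3 + 2
3 = 1·2 + 1
2 = 2·1 + 0
gcd(211, 467) = 1, so the inverse exists.
Bézout: 1 = −75·467 + 166·211.
So 211⁻¹ ≡ 166 (mod 467).

166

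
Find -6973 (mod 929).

459

-6973 = -8·929 + 459, so -6973 ≡ 459 (mod 929).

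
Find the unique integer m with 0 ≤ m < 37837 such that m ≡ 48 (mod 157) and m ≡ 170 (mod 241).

157⁻¹ mod 241: 157×175 ≡ 1 (mod 241), so 157⁻¹ ≡ 175.
m = 48 + 157×((170 − 48)×175 mod 241) = 48 + 157×142 = 22342.
Check: 22342 mod 157 = 48, 22342 mod 241 = 170. ✓

22342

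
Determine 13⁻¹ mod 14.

13

Run the extended Euclidean algorithm:
14 = 1·13 + 1
13 = 13·1 + 0
gcd(13, 14) = 1, so the inverse exists.
Bézout: 1 = 1·14 − 1·13.
So 13⁻¹ ≡ −1 ≡ 13 (mod 14).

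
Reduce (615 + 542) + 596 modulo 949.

615 + 542 = 1157 ≡ 208 (mod 949)
208 + 596 = 804

804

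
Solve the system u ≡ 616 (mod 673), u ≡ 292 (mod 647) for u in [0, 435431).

673⁻¹ mod 647: 673×224 ≡ 1 (mod 647), so 673⁻¹ ≡ 224.
u = 616 + 673×((292 − 616)×224 mod 647) = 616 + 673×535 = 360671.
Check: 360671 mod 673 = 616, 360671 mod 647 = 292. ✓

360671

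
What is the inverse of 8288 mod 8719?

8719 = 1×8288 + 431
8288 = 19×431 + 99
431 = 4×99 + 35
99 = 2×35 + 29
35 = 1×29 + 6
29 = 4×6 + 5
6 = 1×5 + 1
5 = 5×1 + 0
gcd(8288, 8719) = 1, so the inverse exists.
Back-substitute for 1:
1 = 1×6 − 1×5
  = −1×29 + 5×6
  = 5×35 − 6×29
  = −6×99 + 17×35
  = 17×431 − 74×99
  = −74×8288 + 1423×431
  = 1423×8719 − 1497×8288
So 8288⁻¹ ≡ −1497 ≡ 7222 (mod 8719).

7222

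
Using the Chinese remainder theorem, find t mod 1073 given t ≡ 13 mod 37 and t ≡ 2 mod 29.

37⁻¹ mod 29: 37×11 ≡ 1 (mod 29), so 37⁻¹ ≡ 11.
t = 13 + 37×((2 − 13)×11 mod 29) = 13 + 37×24 = 901.

901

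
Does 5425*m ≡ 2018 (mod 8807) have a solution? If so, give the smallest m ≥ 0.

gcd(5425, 8807) = 1, so a unique solution mod 8807 exists.
5425⁻¹ ≡ 8169 (mod 8807).
m ≡ 8169*2018 ≡ 7145 (mod 8807).

7145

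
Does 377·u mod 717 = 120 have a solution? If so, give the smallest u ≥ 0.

84

gcd(377, 717) = 1, so a unique solution mod 717 exists.
377⁻¹ ≡ 407 (mod 717).
u ≡ 407·120 ≡ 84 (mod 717).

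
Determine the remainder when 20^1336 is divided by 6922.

2420

1336 in binary is 10100111000, i.e. 1336 = 1024 + 256 + 32 + 16 + 8.
20^1 ≡ 20 (mod 6922)
20^2 ≡ 20^2 = 400 (mod 6922)
20^4 ≡ 400^2 = 160000 ≡ 794 (mod 6922)
20^8 ≡ 794^2 = 630436 ≡ 534 (mod 6922)
20^16 ≡ 534^2 = 285156 ≡ 1354 (mod 6922)
20^32 ≡ 1354^2 = 1833316 ≡ 5908 (mod 6922)
20^64 ≡ 5908^2 = 34904464 ≡ 3740 (mod 6922)
20^128 ≡ 3740^2 = 13987600 ≡ 5160 (mod 6922)
20^256 ≡ 5160^2 = 26625600 ≡ 3588 (mod 6922)
20^512 ≡ 3588^2 = 12873744 ≡ 5746 (mod 6922)
20^1024 ≡ 5746^2 = 33016516 ≡ 5498 (mod 6922)
20^1336 = 20^1024 × 20^256 × 20^32 × 20^16 × 20^8 ≡ 5498 × 3588 × 5908 × 1354 × 534 (mod 6922).
Accumulate the product:
5498 × 3588 = 19726824 ≡ 6046
6046 × 5908 = 35719768 ≡ 2248
2248 × 1354 = 3043792 ≡ 5034
5034 × 534 = 2688156 ≡ 2420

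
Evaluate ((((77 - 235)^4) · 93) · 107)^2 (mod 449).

77 - 235 = -158 ≡ 291 (mod 449)
(291)^4 ≡ 72 (mod 449)
72 · 93 = 6696 ≡ 410 (mod 449)
410 · 107 = 43870 ≡ 317 (mod 449)
(317)^2 ≡ 362 (mod 449)

362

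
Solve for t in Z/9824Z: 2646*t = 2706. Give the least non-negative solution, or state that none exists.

gcd(2646, 9824) = 2, and 2 | 2706, so solutions exist.
Divide through by 2: 1323*t mod 4912 = 1353.
1323⁻¹ ≡ 4563 (mod 4912).
t ≡ 4563*1353 ≡ 4267 (mod 4912).
The smallest non-negative solution is t = 4267.

4267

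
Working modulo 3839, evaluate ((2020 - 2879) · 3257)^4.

650

2020 - 2879 = -859 ≡ 2980 (mod 3839)
2980 · 3257 = 9705860 ≡ 868 (mod 3839)
(868)^4 ≡ 650 (mod 3839)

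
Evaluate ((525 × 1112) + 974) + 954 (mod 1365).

143

525 × 1112 = 583800 ≡ 945 (mod 1365)
945 + 974 = 1919 ≡ 554 (mod 1365)
554 + 954 = 1508 ≡ 143 (mod 1365)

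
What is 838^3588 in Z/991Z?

51

Using repeated squaring:
838^1 ≡ 838 (mod 991)
838^2 ≡ 838^2 = 702244 ≡ 616 (mod 991)
838^4 ≡ 616^2 = 379456 ≡ 894 (mod 991)
838^8 ≡ 894^2 = 799236 ≡ 490 (mod 991)
838^16 ≡ 490^2 = 240100 ≡ 278 (mod 991)
838^32 ≡ 278^2 = 77284 ≡ 977 (mod 991)
838^64 ≡ 977^2 = 954529 ≡ 196 (mod 991)
838^128 ≡ 196^2 = 38416 ≡ 758 (mod 991)
838^256 ≡ 758^2 = 574564 ≡ 775 (mod 991)
838^512 ≡ 775^2 = 600625 ≡ 79 (mod 991)
838^1024 ≡ 79^2 = 6241 ≡ 295 (mod 991)
838^2048 ≡ 295^2 = 87025 ≡ 808 (mod 991)
838^3588 = 838^2048 × 838^1024 × 838^512 × 838^4 ≡ 808 × 295 × 79 × 894 (mod 991).
Accumulate the product:
808 × 295 = 238360 ≡ 520
520 × 79 = 41080 ≡ 449
449 × 894 = 401406 ≡ 51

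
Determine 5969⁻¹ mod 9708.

By the extended Euclidean algorithm:
9708 = 1*5969 + 3739
5969 = 1*3739 + 2230
3739 = 1*2230 + 1509
2230 = 1*1509 + 721
1509 = 2*721 + 67
721 = 10*67 + 51
67 = 1*51 + 16
51 = 3*16 + 3
16 = 5*3 + 1
3 = 3*1 + 0
gcd(5969, 9708) = 1, so the inverse exists.
Bézout: 1 = 1871*9708 − 3043*5969.
So 5969⁻¹ ≡ −3043 ≡ 6665 (mod 9708).

6665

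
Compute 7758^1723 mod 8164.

6900

By square-and-multiply:
1723 in binary is 11010111011, i.e. 1723 = 1024 + 512 + 128 + 32 + 16 + 8 + 2 + 1.
7758^1 ≡ 7758 (mod 8164)
7758^2 ≡ 7758^2 = 60186564 ≡ 1556 (mod 8164)
7758^4 ≡ 1556^2 = 2421136 ≡ 4592 (mod 8164)
7758^8 ≡ 4592^2 = 21086464 ≡ 7016 (mod 8164)
7758^16 ≡ 7016^2 = 49224256 ≡ 3500 (mod 8164)
7758^32 ≡ 3500^2 = 12250000 ≡ 4000 (mod 8164)
7758^64 ≡ 4000^2 = 16000000 ≡ 6724 (mod 8164)
7758^128 ≡ 6724^2 = 45212176 ≡ 8108 (mod 8164)
7758^256 ≡ 8108^2 = 65739664 ≡ 3136 (mod 8164)
7758^512 ≡ 3136^2 = 9834496 ≡ 5040 (mod 8164)
7758^1024 ≡ 5040^2 = 25401600 ≡ 3396 (mod 8164)
7758^1723 = 7758^1024 × 7758^512 × 7758^128 × 7758^32 × 7758^16 × 7758^8 × 7758^2 × 7758^1 ≡ 3396 × 5040 × 8108 × 4000 × 3500 × 7016 × 1556 × 7758 (mod 8164).
Accumulate the product:
3396 × 5040 = 17115840 ≡ 4096
4096 × 8108 = 33210368 ≡ 7380
7380 × 4000 = 29520000 ≡ 7140
7140 × 3500 = 24990000 ≡ 8160
8160 × 7016 = 57250560 ≡ 4592
4592 × 1556 = 7145152 ≡ 1652
1652 × 7758 = 12816216 ≡ 6900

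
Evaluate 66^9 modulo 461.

9 in binary is 1001, i.e. 9 = 8 + 1.
66^1 ≡ 66 (mod 461)
66^2 ≡ 66^2 = 4356 ≡ 207 (mod 461)
66^4 ≡ 207^2 = 42849 ≡ 437 (mod 461)
66^8 ≡ 437^2 = 190969 ≡ 115 (mod 461)
66^9 = 66^8 * 66^1 ≡ 115 * 66 (mod 461).
115 * 66 = 7590 ≡ 214 (mod 461).

214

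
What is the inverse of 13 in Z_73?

45

73 = 5×13 + 8
13 = 1×8 + 5
8 = 1×5 + 3
5 = 1×3 + 2
3 = 1×2 + 1
2 = 2×1 + 0
gcd(13, 73) = 1, so the inverse exists.
Back-substitute for 1:
1 = 1×3 − 1×2
  = −1×5 + 2×3
  = 2×8 − 3×5
  = −3×13 + 5×8
  = 5×73 − 28×13
So 13⁻¹ ≡ −28 ≡ 45 (mod 73).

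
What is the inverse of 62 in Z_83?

79

By the extended Euclidean algorithm:
83 = 1×62 + 21
62 = 2×21 + 20
21 = 1×20 + 1
20 = 20×1 + 0
gcd(62, 83) = 1, so the inverse exists.
Bézout: 1 = 3×83 − 4×62.
So 62⁻¹ ≡ −4 ≡ 79 (mod 83).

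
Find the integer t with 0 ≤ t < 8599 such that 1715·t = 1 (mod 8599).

8599 = 5×1715 + 24
1715 = 71×24 + 11
24 = 2×11 + 2
11 = 5×2 + 1
2 = 2×1 + 0
gcd(1715, 8599) = 1, so the inverse exists.
Back-substitute for 1:
1 = 1×11 − 5×2
  = −5×24 + 11×11
  = 11×1715 − 786×24
  = −786×8599 + 3941×1715
So 1715⁻¹ ≡ 3941 (mod 8599).

3941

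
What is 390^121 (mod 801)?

390^1 ≡ 390 (mod 801)
390^2 ≡ 390^2 = 152100 ≡ 711 (mod 801)
390^4 ≡ 711^2 = 505521 ≡ 90 (mod 801)
390^8 ≡ 90^2 = 8100 ≡ 90 (mod 801)
390^16 ≡ 90^2 = 8100 ≡ 90 (mod 801)
390^32 ≡ 90^2 = 8100 ≡ 90 (mod 801)
390^64 ≡ 90^2 = 8100 ≡ 90 (mod 801)
390^121 = 390^64 * 390^32 * 390^16 * 390^8 * 390^1 ≡ 90 * 90 * 90 * 90 * 390 (mod 801).
Accumulate the product:
90 * 90 = 8100 ≡ 90
90 * 90 = 8100 ≡ 90
90 * 90 = 8100 ≡ 90
90 * 390 = 35100 ≡ 657

657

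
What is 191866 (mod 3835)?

116

191866 = 50×3835 + 116, so 191866 ≡ 116 (mod 3835).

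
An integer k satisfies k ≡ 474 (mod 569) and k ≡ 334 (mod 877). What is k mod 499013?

569⁻¹ mod 877: 569*709 ≡ 1 (mod 877), so 569⁻¹ ≡ 709.
k = 474 + 569*((334 − 474)*709 mod 877) = 474 + 569*718 = 409016.
Check: 409016 mod 569 = 474, 409016 mod 877 = 334. ✓

409016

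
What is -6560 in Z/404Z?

-6560 = -17*404 + 308, so -6560 ≡ 308 (mod 404).

308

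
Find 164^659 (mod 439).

322

Using repeated squaring:
164^1 ≡ 164 (mod 439)
164^2 ≡ 164^2 = 26896 ≡ 117 (mod 439)
164^4 ≡ 117^2 = 13689 ≡ 80 (mod 439)
164^8 ≡ 80^2 = 6400 ≡ 254 (mod 439)
164^16 ≡ 254^2 = 64516 ≡ 422 (mod 439)
164^32 ≡ 422^2 = 178084 ≡ 289 (mod 439)
164^64 ≡ 289^2 = 83521 ≡ 111 (mod 439)
164^128 ≡ 111^2 = 12321 ≡ 29 (mod 439)
164^256 ≡ 29^2 = 841 ≡ 402 (mod 439)
164^512 ≡ 402^2 = 161604 ≡ 52 (mod 439)
164^659 = 164^512 · 164^128 · 164^16 · 164^2 · 164^1 ≡ 52 · 29 · 422 · 117 · 164 (mod 439).
Accumulate the product:
52 · 29 = 1508 ≡ 191
191 · 422 = 80602 ≡ 265
265 · 117 = 31005 ≡ 275
275 · 164 = 45100 ≡ 322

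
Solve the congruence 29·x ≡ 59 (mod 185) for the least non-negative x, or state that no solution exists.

136

gcd(29, 185) = 1, so a unique solution mod 185 exists.
29⁻¹ ≡ 134 (mod 185).
x ≡ 134·59 ≡ 136 (mod 185).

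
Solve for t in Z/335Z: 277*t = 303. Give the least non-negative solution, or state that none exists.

gcd(277, 335) = 1, so a unique solution mod 335 exists.
277⁻¹ ≡ 283 (mod 335).
t ≡ 283*303 ≡ 324 (mod 335).

324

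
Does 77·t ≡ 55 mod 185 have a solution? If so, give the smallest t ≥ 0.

80

gcd(77, 185) = 1, so a unique solution mod 185 exists.
77⁻¹ ≡ 173 (mod 185).
t ≡ 173·55 ≡ 80 (mod 185).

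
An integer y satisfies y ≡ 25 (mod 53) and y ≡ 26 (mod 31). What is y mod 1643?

53⁻¹ mod 31: 53×24 ≡ 1 (mod 31), so 53⁻¹ ≡ 24.
y = 25 + 53×((26 − 25)×24 mod 31) = 25 + 53×24 = 1297.

1297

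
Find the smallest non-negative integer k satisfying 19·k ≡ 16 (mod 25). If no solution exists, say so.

gcd(19, 25) = 1, so a unique solution mod 25 exists.
19⁻¹ ≡ 4 (mod 25).
k ≡ 4·16 ≡ 14 (mod 25).

14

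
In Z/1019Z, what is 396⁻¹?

1019 = 2×396 + 227
396 = 1×227 + 169
227 = 1×169 + 58
169 = 2×58 + 53
58 = 1×53 + 5
53 = 10×5 + 3
5 = 1×3 + 2
3 = 1×2 + 1
2 = 2×1 + 0
gcd(396, 1019) = 1, so the inverse exists.
Back-substitute for 1:
1 = 1×3 − 1×2
  = −1×5 + 2×3
  = 2×53 − 21×5
  = −21×58 + 23×53
  = 23×169 − 67×58
  = −67×227 + 90×169
  = 90×396 − 157×227
  = −157×1019 + 404×396
So 396⁻¹ ≡ 404 (mod 1019).

404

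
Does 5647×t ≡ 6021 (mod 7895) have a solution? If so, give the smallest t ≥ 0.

gcd(5647, 7895) = 1, so a unique solution mod 7895 exists.
5647⁻¹ ≡ 2778 (mod 7895).
t ≡ 2778×6021 ≡ 4728 (mod 7895).

4728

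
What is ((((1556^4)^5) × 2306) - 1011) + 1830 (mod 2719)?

1883

(1556)^4 ≡ 2188 (mod 2719)
(2188)^5 ≡ 2486 (mod 2719)
2486 × 2306 = 5732716 ≡ 1064 (mod 2719)
1064 - 1011 = 53
53 + 1830 = 1883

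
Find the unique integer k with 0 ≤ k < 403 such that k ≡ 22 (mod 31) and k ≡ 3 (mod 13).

31⁻¹ mod 13: 31*8 ≡ 1 (mod 13), so 31⁻¹ ≡ 8.
k = 22 + 31*((3 − 22)*8 mod 13) = 22 + 31*4 = 146.
Check: 146 mod 31 = 22, 146 mod 13 = 3. ✓

146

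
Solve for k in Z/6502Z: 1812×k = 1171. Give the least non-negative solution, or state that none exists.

gcd(1812, 6502) = 2, and 2 does not divide 1171.
So the congruence has no solution.

no solution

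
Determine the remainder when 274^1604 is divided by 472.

464

1604 in binary is 11001000100, i.e. 1604 = 1024 + 512 + 64 + 4.
274^1 ≡ 274 (mod 472)
274^2 ≡ 274^2 = 75076 ≡ 28 (mod 472)
274^4 ≡ 28^2 = 784 ≡ 312 (mod 472)
274^8 ≡ 312^2 = 97344 ≡ 112 (mod 472)
274^16 ≡ 112^2 = 12544 ≡ 272 (mod 472)
274^32 ≡ 272^2 = 73984 ≡ 352 (mod 472)
274^64 ≡ 352^2 = 123904 ≡ 240 (mod 472)
274^128 ≡ 240^2 = 57600 ≡ 16 (mod 472)
274^256 ≡ 16^2 = 256 (mod 472)
274^512 ≡ 256^2 = 65536 ≡ 400 (mod 472)
274^1024 ≡ 400^2 = 160000 ≡ 464 (mod 472)
274^1604 = 274^1024 * 274^512 * 274^64 * 274^4 ≡ 464 * 400 * 240 * 312 (mod 472).
Accumulate the product:
464 * 400 = 185600 ≡ 104
104 * 240 = 24960 ≡ 416
416 * 312 = 129792 ≡ 464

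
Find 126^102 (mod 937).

124

Compute successive squares:
102 in binary is 1100110, i.e. 102 = 64 + 32 + 4 + 2.
126^1 ≡ 126 (mod 937)
126^2 ≡ 126^2 = 15876 ≡ 884 (mod 937)
126^4 ≡ 884^2 = 781456 ≡ 935 (mod 937)
126^8 ≡ 935^2 = 874225 ≡ 4 (mod 937)
126^16 ≡ 4^2 = 16 (mod 937)
126^32 ≡ 16^2 = 256 (mod 937)
126^64 ≡ 256^2 = 65536 ≡ 883 (mod 937)
126^102 = 126^64 * 126^32 * 126^4 * 126^2 ≡ 883 * 256 * 935 * 884 (mod 937).
Accumulate the product:
883 * 256 = 226048 ≡ 231
231 * 935 = 215985 ≡ 475
475 * 884 = 419900 ≡ 124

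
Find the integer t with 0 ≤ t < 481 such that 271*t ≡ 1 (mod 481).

481 = 1*271 + 210
271 = 1*210 + 61
210 = 3*61 + 27
61 = 2*27 + 7
27 = 3*7 + 6
7 = 1*6 + 1
6 = 6*1 + 0
gcd(271, 481) = 1, so the inverse exists.
Bézout: 1 = −40*481 + 71*271.
So 271⁻¹ ≡ 71 (mod 481).

71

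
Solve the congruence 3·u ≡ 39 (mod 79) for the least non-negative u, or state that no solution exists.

gcd(3, 79) = 1, so a unique solution mod 79 exists.
3⁻¹ ≡ 53 (mod 79).
u ≡ 53·39 ≡ 13 (mod 79).

13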